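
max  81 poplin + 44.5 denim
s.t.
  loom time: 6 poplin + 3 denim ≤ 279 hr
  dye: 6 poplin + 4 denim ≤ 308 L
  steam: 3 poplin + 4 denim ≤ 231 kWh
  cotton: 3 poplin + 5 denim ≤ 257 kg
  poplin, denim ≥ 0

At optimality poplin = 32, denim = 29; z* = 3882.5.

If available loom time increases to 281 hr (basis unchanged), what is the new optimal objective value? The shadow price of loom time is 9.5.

Δb = 2, so new z* = 3882.5 + (9.5)·(2) = 3882.5 + 19 = 3901.5.

3901.5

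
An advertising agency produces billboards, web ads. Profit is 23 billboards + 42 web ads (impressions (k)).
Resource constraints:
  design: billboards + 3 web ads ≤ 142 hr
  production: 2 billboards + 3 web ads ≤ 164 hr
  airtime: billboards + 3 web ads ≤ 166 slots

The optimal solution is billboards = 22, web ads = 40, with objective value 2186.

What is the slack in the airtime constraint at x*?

24

airtime used = 1·22 + 3·40 = 142; slack = 166 − 142 = 24.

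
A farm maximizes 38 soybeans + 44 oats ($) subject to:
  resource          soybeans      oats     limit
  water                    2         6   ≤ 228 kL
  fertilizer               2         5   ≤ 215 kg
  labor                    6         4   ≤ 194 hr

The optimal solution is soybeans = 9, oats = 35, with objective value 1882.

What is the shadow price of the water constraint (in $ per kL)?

Check each constraint at x*: water 228/228 (tight); fertilizer 193/215 (slack 22); labor 194/194 (tight).
Since fertilizer is not tight, its dual is 0.
The binding rows give the dual system: 2·y_water + 6·y_labor = 38 and 6·y_water + 4·y_labor = 44.
This yields shadow prices y_water = 4, y_labor = 5.
Shadow price of water = 4.

4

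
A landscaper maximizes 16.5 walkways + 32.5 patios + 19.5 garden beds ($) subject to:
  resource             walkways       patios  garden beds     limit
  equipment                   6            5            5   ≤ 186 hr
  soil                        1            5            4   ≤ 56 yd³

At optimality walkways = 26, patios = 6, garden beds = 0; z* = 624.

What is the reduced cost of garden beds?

-8.5

Check each constraint at x*: equipment 186/186 (tight); soil 56/56 (tight).
The binding rows give the dual system: 6·y_equipment + 1·y_soil = 16.5 and 5·y_equipment + 5·y_soil = 32.5.
→ y_equipment = 2 and y_soil = 4.5.
Reduced cost of garden beds: c₃ − yᵀa₃ = 19.5 − (2·5 + 4.5·4) = 19.5 − 28 = -8.5.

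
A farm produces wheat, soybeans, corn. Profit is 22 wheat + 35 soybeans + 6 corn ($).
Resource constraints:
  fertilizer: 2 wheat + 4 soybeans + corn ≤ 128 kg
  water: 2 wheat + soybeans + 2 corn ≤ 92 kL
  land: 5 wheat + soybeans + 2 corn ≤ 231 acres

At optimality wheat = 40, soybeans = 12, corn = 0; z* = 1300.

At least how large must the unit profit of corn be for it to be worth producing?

14

Check each constraint at x*: fertilizer 128/128 (tight); water 92/92 (tight); land 212/231 (slack 19).
Slack constraints have shadow price 0 (complementary slackness).
From A_Bᵀ y = c: 2·y_fertilizer + 2·y_water = 22; 4·y_fertilizer + 1·y_water = 35.
→ y_fertilizer = 8 and y_water = 3.
corn enters the basis when its profit ≥ yᵀa₃ = 8·1 + 3·2 = 14.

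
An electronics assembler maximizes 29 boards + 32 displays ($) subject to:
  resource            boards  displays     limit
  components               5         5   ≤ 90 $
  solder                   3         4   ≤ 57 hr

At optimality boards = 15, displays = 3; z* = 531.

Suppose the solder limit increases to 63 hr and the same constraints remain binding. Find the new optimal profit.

Check each constraint at x*: components 90/90 (tight); solder 57/57 (tight).
The binding rows give the dual system: 5·y_components + 3·y_solder = 29 and 5·y_components + 4·y_solder = 32.
Solving: y_components = 4, y_solder = 3.
Δz = y_solder·Δb = 3 × (6) = 18, so new z* = 531 + 18 = 549.

549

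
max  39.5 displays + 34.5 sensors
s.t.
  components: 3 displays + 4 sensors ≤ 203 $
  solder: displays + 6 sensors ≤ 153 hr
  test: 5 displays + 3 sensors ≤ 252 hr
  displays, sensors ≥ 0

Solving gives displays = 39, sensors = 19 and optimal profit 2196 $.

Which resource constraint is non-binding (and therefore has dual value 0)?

components: 193/203 (slack 10)
solder: 153/153 (binding)
test: 252/252 (binding)
By complementary slackness, a constraint with positive slack has shadow price 0 → components.

components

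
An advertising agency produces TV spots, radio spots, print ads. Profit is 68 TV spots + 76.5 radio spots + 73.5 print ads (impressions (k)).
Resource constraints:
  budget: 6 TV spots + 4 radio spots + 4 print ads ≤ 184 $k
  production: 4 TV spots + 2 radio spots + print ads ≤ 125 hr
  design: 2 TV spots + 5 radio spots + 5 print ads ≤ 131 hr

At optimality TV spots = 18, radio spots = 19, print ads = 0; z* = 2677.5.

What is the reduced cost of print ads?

-3

Check each constraint at x*: budget 184/184 (tight); production 110/125 (slack 15); design 131/131 (tight).
By complementary slackness, y = 0 for the non-binding constraint.
From A_Bᵀ y = c: 6·y_budget + 2·y_design = 68; 4·y_budget + 5·y_design = 76.5.
→ y_budget = 8.5 and y_design = 8.5.
Reduced cost of print ads: c₃ − yᵀa₃ = 73.5 − (8.5·4 + 8.5·5) = 73.5 − 76.5 = -3.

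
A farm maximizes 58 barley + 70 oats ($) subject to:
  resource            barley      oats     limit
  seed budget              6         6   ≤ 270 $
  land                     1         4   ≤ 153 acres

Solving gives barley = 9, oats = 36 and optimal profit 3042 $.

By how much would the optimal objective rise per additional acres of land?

4

At the optimum: seed budget uses 270 of 270 (binding); land uses 153 of 153 (binding).
From A_Bᵀ y = c: 6·y_seed budget + 1·y_land = 58; 6·y_seed budget + 4·y_land = 70.
→ y_seed budget = 9 and y_land = 4.
Shadow price of land = 4.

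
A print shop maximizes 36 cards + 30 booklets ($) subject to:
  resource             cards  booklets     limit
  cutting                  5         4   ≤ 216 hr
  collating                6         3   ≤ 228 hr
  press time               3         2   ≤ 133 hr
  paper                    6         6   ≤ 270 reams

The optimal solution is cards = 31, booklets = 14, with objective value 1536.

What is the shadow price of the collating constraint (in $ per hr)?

2

Binding: collating and paper. Non-binding: cutting (5 unused), press time (12 unused).
By complementary slackness, y = 0 for the non-binding constraints.
From A_Bᵀ y = c: 6·y_collating + 6·y_paper = 36; 3·y_collating + 6·y_paper = 30.
→ y_collating = 2 and y_paper = 4.
Shadow price of collating = 2.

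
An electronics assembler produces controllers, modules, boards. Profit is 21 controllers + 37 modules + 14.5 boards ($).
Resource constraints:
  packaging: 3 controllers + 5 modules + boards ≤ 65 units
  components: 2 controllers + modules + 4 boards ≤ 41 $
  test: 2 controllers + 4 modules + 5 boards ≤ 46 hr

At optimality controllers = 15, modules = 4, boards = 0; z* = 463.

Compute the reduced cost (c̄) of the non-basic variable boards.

-5.5

Binding: packaging and test. Non-binding: components (7 unused).
By complementary slackness, y = 0 for the non-binding constraint.
The binding rows give the dual system: 3·y_packaging + 2·y_test = 21 and 5·y_packaging + 4·y_test = 37.
This yields shadow prices y_packaging = 5, y_test = 3.
Reduced cost of boards: c₃ − yᵀa₃ = 14.5 − (5·1 + 3·5) = 14.5 − 20 = -5.5.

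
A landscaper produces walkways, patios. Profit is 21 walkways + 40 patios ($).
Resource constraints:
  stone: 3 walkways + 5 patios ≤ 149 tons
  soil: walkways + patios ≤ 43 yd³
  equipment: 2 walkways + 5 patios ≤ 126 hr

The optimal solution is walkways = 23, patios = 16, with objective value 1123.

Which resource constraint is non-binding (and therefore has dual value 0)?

soil

stone: 149/149 (binding)
soil: 39/43 (slack 4)
equipment: 126/126 (binding)
By complementary slackness, a constraint with positive slack has shadow price 0 → soil.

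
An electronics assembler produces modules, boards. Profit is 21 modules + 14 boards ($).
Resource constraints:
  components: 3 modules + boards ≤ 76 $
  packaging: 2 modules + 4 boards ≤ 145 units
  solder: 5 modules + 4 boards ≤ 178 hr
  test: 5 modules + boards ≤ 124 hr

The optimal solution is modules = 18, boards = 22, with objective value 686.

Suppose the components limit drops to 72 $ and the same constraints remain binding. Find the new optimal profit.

678

Check each constraint at x*: components 76/76 (tight); packaging 124/145 (slack 21); solder 178/178 (tight); test 112/124 (slack 12).
Slack constraints have shadow price 0 (complementary slackness).
From A_Bᵀ y = c: 3·y_components + 5·y_solder = 21; 1·y_components + 4·y_solder = 14.
This yields shadow prices y_components = 2, y_solder = 3.
Δz = y_components·Δb = 2 × (-4) = -8, so new z* = 686 − 8 = 678.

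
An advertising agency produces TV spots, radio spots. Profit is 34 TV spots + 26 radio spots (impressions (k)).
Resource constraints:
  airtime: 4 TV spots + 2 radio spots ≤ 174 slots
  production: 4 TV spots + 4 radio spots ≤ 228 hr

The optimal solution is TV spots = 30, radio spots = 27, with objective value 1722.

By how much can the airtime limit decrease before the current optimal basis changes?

Binding constraints: airtime, production. The basis is B = [[4,2],[4,4]] with det 8.
Per unit decrease in airtime, x* moves by d = (-0.5, 0.5).
The basis stays optimal until TV spots reaches 0; allowable decrease = 60 slots.

60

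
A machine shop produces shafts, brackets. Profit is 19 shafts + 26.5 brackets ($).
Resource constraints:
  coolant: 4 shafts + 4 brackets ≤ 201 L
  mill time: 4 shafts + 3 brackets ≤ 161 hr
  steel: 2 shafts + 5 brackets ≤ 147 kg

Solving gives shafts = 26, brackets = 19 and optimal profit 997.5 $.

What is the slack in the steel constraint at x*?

0

steel used = 2·26 + 5·19 = 147; slack = 147 − 147 = 0.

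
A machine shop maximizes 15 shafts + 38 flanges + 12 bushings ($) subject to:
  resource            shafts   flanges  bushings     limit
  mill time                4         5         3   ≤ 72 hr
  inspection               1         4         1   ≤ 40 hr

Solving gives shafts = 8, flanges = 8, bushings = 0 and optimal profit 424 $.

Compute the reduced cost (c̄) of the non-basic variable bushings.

-1

Both mill time and inspection are binding at x*.
Dual feasibility on the basic columns requires 4·y_mill time + 1·y_inspection = 15, 5·y_mill time + 4·y_inspection = 38.
Solving: y_mill time = 2, y_inspection = 7.
Reduced cost of bushings: c₃ − yᵀa₃ = 12 − (2·3 + 7·1) = 12 − 13 = -1.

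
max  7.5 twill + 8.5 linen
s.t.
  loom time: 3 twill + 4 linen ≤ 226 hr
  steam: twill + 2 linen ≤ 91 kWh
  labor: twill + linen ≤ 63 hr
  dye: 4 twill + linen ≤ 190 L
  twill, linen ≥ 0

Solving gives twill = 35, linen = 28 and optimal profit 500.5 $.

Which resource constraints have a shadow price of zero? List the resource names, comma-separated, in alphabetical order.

loom time: 217/226 (slack 9)
steam: 91/91 (binding)
labor: 63/63 (binding)
dye: 168/190 (slack 22)
By complementary slackness, a constraint with positive slack has shadow price 0 → dye, loom time.

dye, loom time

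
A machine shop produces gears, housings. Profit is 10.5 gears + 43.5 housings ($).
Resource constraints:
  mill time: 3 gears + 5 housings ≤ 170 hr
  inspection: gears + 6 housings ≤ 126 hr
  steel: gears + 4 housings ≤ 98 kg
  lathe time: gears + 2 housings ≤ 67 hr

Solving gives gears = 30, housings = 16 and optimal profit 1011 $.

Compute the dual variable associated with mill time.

1.5

At the optimum: mill time uses 170 of 170 (binding); inspection uses 126 of 126 (binding); steel uses 94 of 98 (slack = 4); lathe time uses 62 of 67 (slack = 5).
Slack constraints have shadow price 0 (complementary slackness).
Dual feasibility on the basic columns requires 3·y_mill time + 1·y_inspection = 10.5, 5·y_mill time + 6·y_inspection = 43.5.
This yields shadow prices y_mill time = 1.5, y_inspection = 6.
Shadow price of mill time = 1.5.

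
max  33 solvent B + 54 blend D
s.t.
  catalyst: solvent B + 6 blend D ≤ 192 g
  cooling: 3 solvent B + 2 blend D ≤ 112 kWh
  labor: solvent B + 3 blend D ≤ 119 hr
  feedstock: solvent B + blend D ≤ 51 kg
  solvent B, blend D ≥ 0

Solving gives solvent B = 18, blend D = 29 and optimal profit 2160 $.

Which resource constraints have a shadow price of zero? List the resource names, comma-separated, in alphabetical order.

feedstock, labor

catalyst: 192/192 (binding)
cooling: 112/112 (binding)
labor: 105/119 (slack 14)
feedstock: 47/51 (slack 4)
By complementary slackness, a constraint with positive slack has shadow price 0 → feedstock, labor.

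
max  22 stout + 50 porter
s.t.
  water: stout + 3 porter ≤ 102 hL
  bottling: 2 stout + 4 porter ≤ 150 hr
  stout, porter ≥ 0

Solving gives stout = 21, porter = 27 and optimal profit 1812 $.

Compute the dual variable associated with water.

6

At the optimum: water uses 102 of 102 (binding); bottling uses 150 of 150 (binding).
The binding rows give the dual system: 1·y_water + 2·y_bottling = 22 and 3·y_water + 4·y_bottling = 50.
Solving: y_water = 6, y_bottling = 8.
Shadow price of water = 6.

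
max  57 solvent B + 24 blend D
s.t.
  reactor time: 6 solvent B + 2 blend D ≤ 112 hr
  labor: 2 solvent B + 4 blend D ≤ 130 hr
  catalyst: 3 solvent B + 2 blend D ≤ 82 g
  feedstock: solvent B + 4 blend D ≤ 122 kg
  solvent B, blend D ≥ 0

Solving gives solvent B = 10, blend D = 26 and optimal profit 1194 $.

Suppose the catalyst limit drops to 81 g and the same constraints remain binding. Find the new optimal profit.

At the optimum: reactor time uses 112 of 112 (binding); labor uses 124 of 130 (slack = 6); catalyst uses 82 of 82 (binding); feedstock uses 114 of 122 (slack = 8).
Since labor, feedstock are not tight, their duals are 0.
The binding rows give the dual system: 6·y_reactor time + 3·y_catalyst = 57 and 2·y_reactor time + 2·y_catalyst = 24.
Solving: y_reactor time = 7, y_catalyst = 5.
Δz = y_catalyst·Δb = 5 × (-1) = -5, so new z* = 1194 − 5 = 1189.

1189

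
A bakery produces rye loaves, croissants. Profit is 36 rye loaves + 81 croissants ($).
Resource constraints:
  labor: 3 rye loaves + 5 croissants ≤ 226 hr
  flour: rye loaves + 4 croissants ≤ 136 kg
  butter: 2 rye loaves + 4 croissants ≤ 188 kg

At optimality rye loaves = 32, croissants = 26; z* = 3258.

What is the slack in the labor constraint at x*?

0

labor used = 3·32 + 5·26 = 226; slack = 226 − 226 = 0.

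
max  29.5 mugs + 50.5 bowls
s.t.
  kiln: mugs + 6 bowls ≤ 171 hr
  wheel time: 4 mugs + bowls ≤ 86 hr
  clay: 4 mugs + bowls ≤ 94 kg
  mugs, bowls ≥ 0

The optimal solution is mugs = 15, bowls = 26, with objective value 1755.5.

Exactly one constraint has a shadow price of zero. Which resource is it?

kiln: 171/171 (binding)
wheel time: 86/86 (binding)
clay: 86/94 (slack 8)
By complementary slackness, a constraint with positive slack has shadow price 0 → clay.

clay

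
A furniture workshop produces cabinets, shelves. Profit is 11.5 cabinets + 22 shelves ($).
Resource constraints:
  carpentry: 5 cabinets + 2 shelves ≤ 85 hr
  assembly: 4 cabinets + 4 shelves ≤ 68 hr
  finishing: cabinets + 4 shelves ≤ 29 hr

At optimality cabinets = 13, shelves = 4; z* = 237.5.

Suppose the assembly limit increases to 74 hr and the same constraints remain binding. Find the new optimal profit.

249.5

At the optimum: carpentry uses 73 of 85 (slack = 12); assembly uses 68 of 68 (binding); finishing uses 29 of 29 (binding).
By complementary slackness, y = 0 for the non-binding constraint.
The binding rows give the dual system: 4·y_assembly + 1·y_finishing = 11.5 and 4·y_assembly + 4·y_finishing = 22.
→ y_assembly = 2 and y_finishing = 3.5.
Δz = y_assembly·Δb = 2 × (6) = 12, so new z* = 237.5 + 12 = 249.5.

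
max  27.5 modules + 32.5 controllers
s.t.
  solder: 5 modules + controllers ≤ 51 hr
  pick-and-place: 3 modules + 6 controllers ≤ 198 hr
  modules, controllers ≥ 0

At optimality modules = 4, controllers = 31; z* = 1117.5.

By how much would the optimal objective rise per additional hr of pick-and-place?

Check each constraint at x*: solder 51/51 (tight); pick-and-place 198/198 (tight).
The binding rows give the dual system: 5·y_solder + 3·y_pick-and-place = 27.5 and 1·y_solder + 6·y_pick-and-place = 32.5.
→ y_solder = 2.5 and y_pick-and-place = 5.
Shadow price of pick-and-place = 5.

5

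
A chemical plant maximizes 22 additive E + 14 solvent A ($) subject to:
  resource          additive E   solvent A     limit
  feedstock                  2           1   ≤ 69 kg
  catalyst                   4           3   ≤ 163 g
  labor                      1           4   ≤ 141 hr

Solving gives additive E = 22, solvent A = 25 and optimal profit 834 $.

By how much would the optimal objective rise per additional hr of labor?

At the optimum: feedstock uses 69 of 69 (binding); catalyst uses 163 of 163 (binding); labor uses 122 of 141 (slack = 19).
By complementary slackness, y = 0 for the non-binding constraint.
From A_Bᵀ y = c: 2·y_feedstock + 4·y_catalyst = 22; 1·y_feedstock + 3·y_catalyst = 14.
→ y_feedstock = 5 and y_catalyst = 3.
Shadow price of labor = 0.

0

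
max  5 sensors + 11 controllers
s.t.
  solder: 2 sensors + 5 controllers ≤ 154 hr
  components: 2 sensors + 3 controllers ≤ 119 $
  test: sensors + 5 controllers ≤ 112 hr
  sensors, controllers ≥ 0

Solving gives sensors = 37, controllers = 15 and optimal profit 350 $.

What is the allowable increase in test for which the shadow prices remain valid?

8.75

Binding constraints: components, test. The basis is B = [[2,3],[1,5]] with det 7.
Per unit increase in test, x* moves by d = (-0.4286, 0.2857).
The basis stays optimal until solder becomes binding; allowable increase = 8.75 hr.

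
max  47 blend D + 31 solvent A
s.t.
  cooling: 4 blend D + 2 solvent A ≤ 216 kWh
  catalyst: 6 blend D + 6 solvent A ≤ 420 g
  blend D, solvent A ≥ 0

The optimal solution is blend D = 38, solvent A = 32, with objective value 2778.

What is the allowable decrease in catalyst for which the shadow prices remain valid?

Binding constraints: cooling, catalyst. The basis is B = [[4,2],[6,6]] with det 12.
Per unit decrease in catalyst, x* moves by d = (0.1667, -0.3333).
The basis stays optimal until solvent A reaches 0; allowable decrease = 96 g.

96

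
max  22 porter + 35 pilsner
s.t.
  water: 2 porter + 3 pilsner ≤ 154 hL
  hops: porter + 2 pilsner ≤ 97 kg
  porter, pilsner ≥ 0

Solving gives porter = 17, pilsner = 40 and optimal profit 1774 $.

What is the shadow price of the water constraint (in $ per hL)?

9

Check each constraint at x*: water 154/154 (tight); hops 97/97 (tight).
The binding rows give the dual system: 2·y_water + 1·y_hops = 22 and 3·y_water + 2·y_hops = 35.
This yields shadow prices y_water = 9, y_hops = 4.
Shadow price of water = 9.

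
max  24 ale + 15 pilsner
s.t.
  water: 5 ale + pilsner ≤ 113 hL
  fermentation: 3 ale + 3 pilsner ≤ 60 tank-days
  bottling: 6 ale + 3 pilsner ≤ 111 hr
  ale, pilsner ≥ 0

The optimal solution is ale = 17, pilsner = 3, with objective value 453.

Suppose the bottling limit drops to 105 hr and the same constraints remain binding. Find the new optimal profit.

Binding: fermentation and bottling. Non-binding: water (25 unused).
Since water is not tight, its dual is 0.
Dual feasibility on the basic columns requires 3·y_fermentation + 6·y_bottling = 24, 3·y_fermentation + 3·y_bottling = 15.
This yields shadow prices y_fermentation = 2, y_bottling = 3.
Δz = y_bottling·Δb = 3 × (-6) = -18, so new z* = 453 − 18 = 435.

435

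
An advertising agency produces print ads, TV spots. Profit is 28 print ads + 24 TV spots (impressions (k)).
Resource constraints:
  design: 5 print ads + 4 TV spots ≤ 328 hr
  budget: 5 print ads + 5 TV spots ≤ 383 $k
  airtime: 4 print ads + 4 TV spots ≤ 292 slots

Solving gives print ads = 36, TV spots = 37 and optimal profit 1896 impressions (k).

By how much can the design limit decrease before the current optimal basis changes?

Binding constraints: design, airtime. The basis is B = [[5,4],[4,4]] with det 4.
Per unit decrease in design, x* moves by d = (-1, 1).
The basis stays optimal until print ads reaches 0; allowable decrease = 36 hr.

36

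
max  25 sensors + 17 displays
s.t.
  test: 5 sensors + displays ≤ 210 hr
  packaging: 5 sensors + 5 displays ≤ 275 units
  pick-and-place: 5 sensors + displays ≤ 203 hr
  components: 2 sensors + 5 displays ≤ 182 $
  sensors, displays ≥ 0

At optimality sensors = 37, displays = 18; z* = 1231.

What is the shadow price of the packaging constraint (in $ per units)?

Check each constraint at x*: test 203/210 (slack 7); packaging 275/275 (tight); pick-and-place 203/203 (tight); components 164/182 (slack 18).
Slack constraints have shadow price 0 (complementary slackness).
From A_Bᵀ y = c: 5·y_packaging + 5·y_pick-and-place = 25; 5·y_packaging + 1·y_pick-and-place = 17.
This yields shadow prices y_packaging = 3, y_pick-and-place = 2.
Shadow price of packaging = 3.

3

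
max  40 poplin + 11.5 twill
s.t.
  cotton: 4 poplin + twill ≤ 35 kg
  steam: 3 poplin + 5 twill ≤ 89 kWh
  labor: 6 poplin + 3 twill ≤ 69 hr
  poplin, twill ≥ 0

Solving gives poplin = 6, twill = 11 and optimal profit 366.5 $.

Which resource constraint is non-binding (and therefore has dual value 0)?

cotton: 35/35 (binding)
steam: 73/89 (slack 16)
labor: 69/69 (binding)
By complementary slackness, a constraint with positive slack has shadow price 0 → steam.

steam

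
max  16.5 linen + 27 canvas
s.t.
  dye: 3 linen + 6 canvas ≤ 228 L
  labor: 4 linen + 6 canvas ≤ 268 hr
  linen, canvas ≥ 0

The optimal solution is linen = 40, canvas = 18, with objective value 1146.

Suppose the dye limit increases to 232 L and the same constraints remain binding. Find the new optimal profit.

1152

Both dye and labor are binding at x*.
From A_Bᵀ y = c: 3·y_dye + 4·y_labor = 16.5; 6·y_dye + 6·y_labor = 27.
→ y_dye = 1.5 and y_labor = 3.
Δz = y_dye·Δb = 1.5 × (4) = 6, so new z* = 1146 + 6 = 1152.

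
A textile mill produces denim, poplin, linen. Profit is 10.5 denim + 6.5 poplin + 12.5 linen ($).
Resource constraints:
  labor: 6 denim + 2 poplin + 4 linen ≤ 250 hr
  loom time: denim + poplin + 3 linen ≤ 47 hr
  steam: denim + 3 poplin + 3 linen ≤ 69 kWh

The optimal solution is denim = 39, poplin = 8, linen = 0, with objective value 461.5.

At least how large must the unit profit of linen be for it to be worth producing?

17.5

Binding: labor and loom time. Non-binding: steam (6 unused).
Since steam is not tight, its dual is 0.
The binding rows give the dual system: 6·y_labor + 1·y_loom time = 10.5 and 2·y_labor + 1·y_loom time = 6.5.
This yields shadow prices y_labor = 1, y_loom time = 4.5.
linen enters the basis when its profit ≥ yᵀa₃ = 1·4 + 4.5·3 = 17.5.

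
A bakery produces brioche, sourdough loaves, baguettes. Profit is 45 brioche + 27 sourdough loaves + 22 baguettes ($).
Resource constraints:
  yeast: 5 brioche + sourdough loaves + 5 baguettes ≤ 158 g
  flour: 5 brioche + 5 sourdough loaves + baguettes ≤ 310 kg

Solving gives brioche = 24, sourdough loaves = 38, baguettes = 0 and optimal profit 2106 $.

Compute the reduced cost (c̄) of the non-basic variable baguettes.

-5

Both yeast and flour are binding at x*.
The binding rows give the dual system: 5·y_yeast + 5·y_flour = 45 and 1·y_yeast + 5·y_flour = 27.
→ y_yeast = 4.5 and y_flour = 4.5.
Reduced cost of baguettes: c₃ − yᵀa₃ = 22 − (4.5·5 + 4.5·1) = 22 − 27 = -5.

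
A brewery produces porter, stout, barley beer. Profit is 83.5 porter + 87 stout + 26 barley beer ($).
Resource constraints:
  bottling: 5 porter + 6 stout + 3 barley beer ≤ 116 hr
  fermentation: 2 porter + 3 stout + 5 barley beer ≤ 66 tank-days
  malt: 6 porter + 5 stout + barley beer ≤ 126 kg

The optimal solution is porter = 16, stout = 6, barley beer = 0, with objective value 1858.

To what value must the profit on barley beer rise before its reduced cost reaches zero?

Binding: bottling and malt. Non-binding: fermentation (16 unused).
By complementary slackness, y = 0 for the non-binding constraint.
Dual feasibility on the basic columns requires 5·y_bottling + 6·y_malt = 83.5, 6·y_bottling + 5·y_malt = 87.
→ y_bottling = 9.5 and y_malt = 6.
barley beer enters the basis when its profit ≥ yᵀa₃ = 9.5·3 + 6·1 = 34.5.

34.5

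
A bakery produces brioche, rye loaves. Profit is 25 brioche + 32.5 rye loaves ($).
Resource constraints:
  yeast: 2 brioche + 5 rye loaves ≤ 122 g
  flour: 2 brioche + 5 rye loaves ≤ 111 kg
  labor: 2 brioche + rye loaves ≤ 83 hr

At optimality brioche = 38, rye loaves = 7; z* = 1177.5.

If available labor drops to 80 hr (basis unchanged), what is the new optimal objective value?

1155

At the optimum: yeast uses 111 of 122 (slack = 11); flour uses 111 of 111 (binding); labor uses 83 of 83 (binding).
By complementary slackness, y = 0 for the non-binding constraint.
The binding rows give the dual system: 2·y_flour + 2·y_labor = 25 and 5·y_flour + 1·y_labor = 32.5.
→ y_flour = 5 and y_labor = 7.5.
Δz = y_labor·Δb = 7.5 × (-3) = -22.5, so new z* = 1177.5 − 22.5 = 1155.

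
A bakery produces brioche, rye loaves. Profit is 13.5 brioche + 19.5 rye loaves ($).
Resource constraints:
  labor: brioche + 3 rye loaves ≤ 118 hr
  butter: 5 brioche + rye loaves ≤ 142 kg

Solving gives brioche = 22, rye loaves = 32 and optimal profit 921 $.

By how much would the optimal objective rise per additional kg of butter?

Check each constraint at x*: labor 118/118 (tight); butter 142/142 (tight).
Dual feasibility on the basic columns requires 1·y_labor + 5·y_butter = 13.5, 3·y_labor + 1·y_butter = 19.5.
→ y_labor = 6 and y_butter = 1.5.
Shadow price of butter = 1.5.

1.5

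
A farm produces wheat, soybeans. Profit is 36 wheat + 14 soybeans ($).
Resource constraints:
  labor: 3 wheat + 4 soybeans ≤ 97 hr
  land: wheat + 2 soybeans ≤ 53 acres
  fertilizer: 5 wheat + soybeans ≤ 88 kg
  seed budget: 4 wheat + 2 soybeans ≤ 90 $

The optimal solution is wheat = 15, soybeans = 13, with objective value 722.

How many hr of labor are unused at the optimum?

labor used = 3·15 + 4·13 = 97; slack = 97 − 97 = 0.

0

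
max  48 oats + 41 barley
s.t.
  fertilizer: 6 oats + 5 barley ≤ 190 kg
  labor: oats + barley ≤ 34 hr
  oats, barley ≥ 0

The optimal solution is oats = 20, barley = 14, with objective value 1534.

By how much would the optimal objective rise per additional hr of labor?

6

Both fertilizer and labor are binding at x*.
From A_Bᵀ y = c: 6·y_fertilizer + 1·y_labor = 48; 5·y_fertilizer + 1·y_labor = 41.
This yields shadow prices y_fertilizer = 7, y_labor = 6.
Shadow price of labor = 6.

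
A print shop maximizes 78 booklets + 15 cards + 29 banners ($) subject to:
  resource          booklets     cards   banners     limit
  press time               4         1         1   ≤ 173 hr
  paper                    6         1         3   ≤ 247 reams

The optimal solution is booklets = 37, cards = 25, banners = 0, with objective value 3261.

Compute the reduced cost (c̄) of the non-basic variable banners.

-4

Check each constraint at x*: press time 173/173 (tight); paper 247/247 (tight).
From A_Bᵀ y = c: 4·y_press time + 6·y_paper = 78; 1·y_press time + 1·y_paper = 15.
→ y_press time = 6 and y_paper = 9.
Reduced cost of banners: c₃ − yᵀa₃ = 29 − (6·1 + 9·3) = 29 − 33 = -4.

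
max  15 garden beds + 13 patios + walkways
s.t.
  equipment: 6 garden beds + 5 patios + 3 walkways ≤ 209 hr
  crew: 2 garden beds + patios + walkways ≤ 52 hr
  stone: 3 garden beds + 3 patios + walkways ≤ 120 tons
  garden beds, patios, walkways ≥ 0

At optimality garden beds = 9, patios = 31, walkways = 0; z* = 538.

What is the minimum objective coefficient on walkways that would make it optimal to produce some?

7

Binding: equipment and stone. Non-binding: crew (3 unused).
By complementary slackness, y = 0 for the non-binding constraint.
The binding rows give the dual system: 6·y_equipment + 3·y_stone = 15 and 5·y_equipment + 3·y_stone = 13.
This yields shadow prices y_equipment = 2, y_stone = 1.
walkways enters the basis when its profit ≥ yᵀa₃ = 2·3 + 1·1 = 7.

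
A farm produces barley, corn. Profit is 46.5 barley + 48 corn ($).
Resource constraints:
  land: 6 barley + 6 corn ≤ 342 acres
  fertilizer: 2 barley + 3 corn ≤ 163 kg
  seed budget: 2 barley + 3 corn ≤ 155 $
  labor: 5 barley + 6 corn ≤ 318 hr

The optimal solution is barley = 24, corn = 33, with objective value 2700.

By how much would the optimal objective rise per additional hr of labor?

At the optimum: land uses 342 of 342 (binding); fertilizer uses 147 of 163 (slack = 16); seed budget uses 147 of 155 (slack = 8); labor uses 318 of 318 (binding).
Since fertilizer, seed budget are not tight, their duals are 0.
The binding rows give the dual system: 6·y_land + 5·y_labor = 46.5 and 6·y_land + 6·y_labor = 48.
Solving: y_land = 6.5, y_labor = 1.5.
Shadow price of labor = 1.5.

1.5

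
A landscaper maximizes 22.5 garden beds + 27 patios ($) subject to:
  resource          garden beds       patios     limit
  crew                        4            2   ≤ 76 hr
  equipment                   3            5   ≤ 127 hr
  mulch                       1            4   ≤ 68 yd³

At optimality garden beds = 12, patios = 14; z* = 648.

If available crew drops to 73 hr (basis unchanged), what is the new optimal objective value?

634.5

Binding: crew and mulch. Non-binding: equipment (21 unused).
By complementary slackness, y = 0 for the non-binding constraint.
From A_Bᵀ y = c: 4·y_crew + 1·y_mulch = 22.5; 2·y_crew + 4·y_mulch = 27.
This yields shadow prices y_crew = 4.5, y_mulch = 4.5.
Δz = y_crew·Δb = 4.5 × (-3) = -13.5, so new z* = 648 − 13.5 = 634.5.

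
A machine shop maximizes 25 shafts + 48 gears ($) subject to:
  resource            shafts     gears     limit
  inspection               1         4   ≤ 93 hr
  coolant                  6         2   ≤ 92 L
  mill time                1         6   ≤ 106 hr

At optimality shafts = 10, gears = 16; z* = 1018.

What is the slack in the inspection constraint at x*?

19

inspection used = 1·10 + 4·16 = 74; slack = 93 − 74 = 19.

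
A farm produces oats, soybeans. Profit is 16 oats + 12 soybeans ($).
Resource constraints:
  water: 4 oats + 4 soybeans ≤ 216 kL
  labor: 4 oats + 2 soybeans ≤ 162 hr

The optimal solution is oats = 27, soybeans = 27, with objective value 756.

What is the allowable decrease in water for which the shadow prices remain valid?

54

Binding constraints: water, labor. The basis is B = [[4,4],[4,2]] with det -8.
Per unit decrease in water, x* moves by d = (0.25, -0.5).
The basis stays optimal until soybeans reaches 0; allowable decrease = 54 kL.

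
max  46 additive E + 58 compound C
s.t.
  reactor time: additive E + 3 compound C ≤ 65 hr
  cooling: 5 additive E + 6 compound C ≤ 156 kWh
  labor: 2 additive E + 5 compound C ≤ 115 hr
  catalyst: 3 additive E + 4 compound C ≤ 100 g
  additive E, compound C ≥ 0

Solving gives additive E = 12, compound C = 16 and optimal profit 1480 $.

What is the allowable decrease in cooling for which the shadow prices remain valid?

Binding constraints: cooling, catalyst. The basis is B = [[5,6],[3,4]] with det 2.
Per unit decrease in cooling, x* moves by d = (-2, 1.5).
The basis stays optimal until reactor time becomes binding; allowable decrease = 2 kWh.

2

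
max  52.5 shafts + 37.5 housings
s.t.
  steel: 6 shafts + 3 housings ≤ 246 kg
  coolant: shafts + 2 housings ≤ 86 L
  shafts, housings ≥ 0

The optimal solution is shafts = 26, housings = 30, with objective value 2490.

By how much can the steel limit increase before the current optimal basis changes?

Binding constraints: steel, coolant. The basis is B = [[6,3],[1,2]] with det 9.
Per unit increase in steel, x* moves by d = (0.2222, -0.1111).
The basis stays optimal until housings reaches 0; allowable increase = 270 kg.

270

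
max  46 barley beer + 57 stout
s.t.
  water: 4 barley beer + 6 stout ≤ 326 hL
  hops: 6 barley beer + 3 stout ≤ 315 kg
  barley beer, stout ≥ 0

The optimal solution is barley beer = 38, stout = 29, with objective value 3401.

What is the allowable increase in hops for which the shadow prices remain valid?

Binding constraints: water, hops. The basis is B = [[4,6],[6,3]] with det -24.
Per unit increase in hops, x* moves by d = (0.25, -0.1667).
The basis stays optimal until stout reaches 0; allowable increase = 174 kg.

174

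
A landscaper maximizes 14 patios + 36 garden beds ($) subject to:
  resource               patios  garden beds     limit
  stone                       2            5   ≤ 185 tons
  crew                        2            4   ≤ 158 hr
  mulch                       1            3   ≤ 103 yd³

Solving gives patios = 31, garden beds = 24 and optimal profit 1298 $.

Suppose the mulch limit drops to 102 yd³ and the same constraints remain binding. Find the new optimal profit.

1290

At the optimum: stone uses 182 of 185 (slack = 3); crew uses 158 of 158 (binding); mulch uses 103 of 103 (binding).
Since stone is not tight, its dual is 0.
From A_Bᵀ y = c: 2·y_crew + 1·y_mulch = 14; 4·y_crew + 3·y_mulch = 36.
→ y_crew = 3 and y_mulch = 8.
Δz = y_mulch·Δb = 8 × (-1) = -8, so new z* = 1298 − 8 = 1290.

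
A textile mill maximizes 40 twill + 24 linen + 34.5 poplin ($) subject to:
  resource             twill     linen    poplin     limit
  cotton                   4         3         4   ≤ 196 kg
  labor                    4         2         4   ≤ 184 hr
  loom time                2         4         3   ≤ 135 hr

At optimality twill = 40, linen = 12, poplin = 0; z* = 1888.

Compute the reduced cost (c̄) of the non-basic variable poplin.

At the optimum: cotton uses 196 of 196 (binding); labor uses 184 of 184 (binding); loom time uses 128 of 135 (slack = 7).
Slack constraints have shadow price 0 (complementary slackness).
Dual feasibility on the basic columns requires 4·y_cotton + 4·y_labor = 40, 3·y_cotton + 2·y_labor = 24.
This yields shadow prices y_cotton = 4, y_labor = 6.
Reduced cost of poplin: c₃ − yᵀa₃ = 34.5 − (4·4 + 6·4) = 34.5 − 40 = -5.5.

-5.5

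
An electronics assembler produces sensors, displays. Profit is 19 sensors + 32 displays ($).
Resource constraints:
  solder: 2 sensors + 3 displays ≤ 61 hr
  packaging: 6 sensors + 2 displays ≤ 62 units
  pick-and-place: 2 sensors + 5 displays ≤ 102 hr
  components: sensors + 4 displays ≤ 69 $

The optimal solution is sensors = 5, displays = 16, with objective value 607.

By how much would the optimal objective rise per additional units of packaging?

2

Check each constraint at x*: solder 58/61 (slack 3); packaging 62/62 (tight); pick-and-place 90/102 (slack 12); components 69/69 (tight).
Since solder, pick-and-place are not tight, their duals are 0.
From A_Bᵀ y = c: 6·y_packaging + 1·y_components = 19; 2·y_packaging + 4·y_components = 32.
This yields shadow prices y_packaging = 2, y_components = 7.
Shadow price of packaging = 2.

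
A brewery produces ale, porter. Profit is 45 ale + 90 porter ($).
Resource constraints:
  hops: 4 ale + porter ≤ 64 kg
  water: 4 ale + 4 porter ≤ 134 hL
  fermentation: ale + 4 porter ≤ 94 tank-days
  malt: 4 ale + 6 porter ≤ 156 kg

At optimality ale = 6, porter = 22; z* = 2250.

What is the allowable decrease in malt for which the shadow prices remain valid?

Binding constraints: fermentation, malt. The basis is B = [[1,4],[4,6]] with det -10.
Per unit decrease in malt, x* moves by d = (-0.4, 0.1).
The basis stays optimal until ale reaches 0; allowable decrease = 15 kg.

15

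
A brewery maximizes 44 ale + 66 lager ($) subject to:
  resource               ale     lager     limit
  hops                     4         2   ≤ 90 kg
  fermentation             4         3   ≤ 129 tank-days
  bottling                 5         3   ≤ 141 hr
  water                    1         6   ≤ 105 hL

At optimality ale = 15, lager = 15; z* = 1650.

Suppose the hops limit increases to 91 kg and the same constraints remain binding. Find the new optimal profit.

1659

Binding: hops and water. Non-binding: fermentation (24 unused), bottling (21 unused).
By complementary slackness, y = 0 for the non-binding constraints.
From A_Bᵀ y = c: 4·y_hops + 1·y_water = 44; 2·y_hops + 6·y_water = 66.
Solving: y_hops = 9, y_water = 8.
Δz = y_hops·Δb = 9 × (1) = 9, so new z* = 1650 + 9 = 1659.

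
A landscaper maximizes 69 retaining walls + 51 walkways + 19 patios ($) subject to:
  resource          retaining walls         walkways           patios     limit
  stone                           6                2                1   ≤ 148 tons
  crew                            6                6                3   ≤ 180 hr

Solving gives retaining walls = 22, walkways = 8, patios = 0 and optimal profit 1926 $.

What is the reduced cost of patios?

At the optimum: stone uses 148 of 148 (binding); crew uses 180 of 180 (binding).
From A_Bᵀ y = c: 6·y_stone + 6·y_crew = 69; 2·y_stone + 6·y_crew = 51.
Solving: y_stone = 4.5, y_crew = 7.
Reduced cost of patios: c₃ − yᵀa₃ = 19 − (4.5·1 + 7·3) = 19 − 25.5 = -6.5.

-6.5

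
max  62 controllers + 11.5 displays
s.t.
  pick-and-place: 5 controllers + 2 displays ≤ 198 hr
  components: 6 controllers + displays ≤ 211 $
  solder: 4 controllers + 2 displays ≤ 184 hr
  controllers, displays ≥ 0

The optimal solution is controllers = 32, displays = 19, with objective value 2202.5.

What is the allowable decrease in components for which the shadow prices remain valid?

Binding constraints: pick-and-place, components. The basis is B = [[5,2],[6,1]] with det -7.
Per unit decrease in components, x* moves by d = (-0.2857, 0.7143).
The basis stays optimal until solder becomes binding; allowable decrease = 63 $.

63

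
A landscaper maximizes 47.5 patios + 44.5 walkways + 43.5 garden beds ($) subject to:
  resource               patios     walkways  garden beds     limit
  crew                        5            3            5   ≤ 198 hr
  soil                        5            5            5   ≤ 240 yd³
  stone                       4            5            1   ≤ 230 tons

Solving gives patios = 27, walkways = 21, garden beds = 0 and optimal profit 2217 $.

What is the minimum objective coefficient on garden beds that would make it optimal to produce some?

47.5

Check each constraint at x*: crew 198/198 (tight); soil 240/240 (tight); stone 213/230 (slack 17).
By complementary slackness, y = 0 for the non-binding constraint.
The binding rows give the dual system: 5·y_crew + 5·y_soil = 47.5 and 3·y_crew + 5·y_soil = 44.5.
This yields shadow prices y_crew = 1.5, y_soil = 8.
garden beds enters the basis when its profit ≥ yᵀa₃ = 1.5·5 + 8·5 = 47.5.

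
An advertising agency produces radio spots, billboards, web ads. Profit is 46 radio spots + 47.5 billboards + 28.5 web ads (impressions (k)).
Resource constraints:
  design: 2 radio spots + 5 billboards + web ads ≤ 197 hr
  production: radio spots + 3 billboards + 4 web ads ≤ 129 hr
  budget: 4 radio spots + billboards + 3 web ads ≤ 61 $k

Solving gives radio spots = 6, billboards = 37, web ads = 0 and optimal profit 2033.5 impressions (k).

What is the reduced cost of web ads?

Binding: design and budget. Non-binding: production (12 unused).
By complementary slackness, y = 0 for the non-binding constraint.
The binding rows give the dual system: 2·y_design + 4·y_budget = 46 and 5·y_design + 1·y_budget = 47.5.
Solving: y_design = 8, y_budget = 7.5.
Reduced cost of web ads: c₃ − yᵀa₃ = 28.5 − (8·1 + 7.5·3) = 28.5 − 30.5 = -2.

-2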